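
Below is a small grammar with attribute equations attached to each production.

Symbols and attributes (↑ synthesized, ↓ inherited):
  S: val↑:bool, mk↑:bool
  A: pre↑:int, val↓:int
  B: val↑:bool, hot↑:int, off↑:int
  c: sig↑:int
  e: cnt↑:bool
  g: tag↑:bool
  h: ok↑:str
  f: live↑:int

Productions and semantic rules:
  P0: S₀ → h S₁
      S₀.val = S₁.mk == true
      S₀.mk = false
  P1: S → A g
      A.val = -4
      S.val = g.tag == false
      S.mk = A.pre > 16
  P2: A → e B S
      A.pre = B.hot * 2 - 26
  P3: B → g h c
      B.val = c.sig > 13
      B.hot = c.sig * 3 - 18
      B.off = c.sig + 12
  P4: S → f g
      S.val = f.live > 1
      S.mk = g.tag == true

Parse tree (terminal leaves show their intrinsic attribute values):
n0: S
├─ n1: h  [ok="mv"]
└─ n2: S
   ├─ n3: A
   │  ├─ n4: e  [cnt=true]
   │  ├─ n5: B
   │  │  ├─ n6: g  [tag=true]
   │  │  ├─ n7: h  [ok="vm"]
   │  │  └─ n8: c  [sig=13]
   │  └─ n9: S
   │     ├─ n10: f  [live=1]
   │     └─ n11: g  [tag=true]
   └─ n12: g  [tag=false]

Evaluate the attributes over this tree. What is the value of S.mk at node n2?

1. n1.ok = "mv"  [terminal]
2. n3.val = -4  [-4]
3. n4.cnt = true  [terminal]
4. n6.tag = true  [terminal]
5. n7.ok = "vm"  [terminal]
6. n8.sig = 13  [terminal]
7. n5.val = false  [c.sig > 13]
8. n5.hot = 21  [c.sig * 3 - 18]
9. n5.off = 25  [c.sig + 12]
10. n10.live = 1  [terminal]
11. n11.tag = true  [terminal]
12. n9.val = false  [f.live > 1]
13. n9.mk = true  [g.tag == true]
14. n3.pre = 16  [B.hot * 2 - 26]
15. n12.tag = false  [terminal]
16. n2.val = true  [g.tag == false]
17. n2.mk = false  [A.pre > 16]
18. n0.val = false  [S₁.mk == true]
19. n0.mk = false  [false]

false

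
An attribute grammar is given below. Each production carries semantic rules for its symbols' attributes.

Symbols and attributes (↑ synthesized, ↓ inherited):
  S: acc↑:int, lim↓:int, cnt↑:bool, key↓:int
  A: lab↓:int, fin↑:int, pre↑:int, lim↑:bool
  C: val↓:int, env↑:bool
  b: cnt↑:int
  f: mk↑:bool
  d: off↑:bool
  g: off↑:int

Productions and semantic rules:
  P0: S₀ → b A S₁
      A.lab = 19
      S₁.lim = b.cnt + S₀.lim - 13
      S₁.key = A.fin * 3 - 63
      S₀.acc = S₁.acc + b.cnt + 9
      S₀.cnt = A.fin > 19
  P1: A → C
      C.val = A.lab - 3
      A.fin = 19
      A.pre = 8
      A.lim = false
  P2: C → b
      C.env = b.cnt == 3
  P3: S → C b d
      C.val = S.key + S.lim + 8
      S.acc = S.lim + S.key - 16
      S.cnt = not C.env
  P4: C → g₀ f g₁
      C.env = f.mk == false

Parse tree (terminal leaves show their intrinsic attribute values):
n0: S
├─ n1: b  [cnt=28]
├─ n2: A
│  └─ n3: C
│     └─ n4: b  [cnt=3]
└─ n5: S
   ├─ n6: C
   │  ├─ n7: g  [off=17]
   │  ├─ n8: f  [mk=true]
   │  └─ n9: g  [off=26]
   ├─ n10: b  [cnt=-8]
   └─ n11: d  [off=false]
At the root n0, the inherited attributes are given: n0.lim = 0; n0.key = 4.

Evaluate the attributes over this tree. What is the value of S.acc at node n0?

1. n0.lim = 0  [given at root]
2. n0.key = 4  [given at root]
3. n1.cnt = 28  [terminal]
4. n2.lab = 19  [19]
5. n3.val = 16  [A.lab - 3]
6. n4.cnt = 3  [terminal]
7. n3.env = true  [b.cnt == 3]
8. n2.fin = 19  [19]
9. n2.pre = 8  [8]
10. n2.lim = false  [false]
11. n5.lim = 15  [b.cnt + S₀.lim - 13]
12. n5.key = -6  [A.fin * 3 - 63]
13. n6.val = 17  [S.key + S.lim + 8]
14. n7.off = 17  [terminal]
15. n8.mk = true  [terminal]
16. n9.off = 26  [terminal]
17. n6.env = false  [f.mk == false]
18. n10.cnt = -8  [terminal]
19. n11.off = false  [terminal]
20. n5.acc = -7  [S.lim + S.key - 16]
21. n5.cnt = true  [not C.env]
22. n0.acc = 30  [S₁.acc + b.cnt + 9]
23. n0.cnt = false  [A.fin > 19]

30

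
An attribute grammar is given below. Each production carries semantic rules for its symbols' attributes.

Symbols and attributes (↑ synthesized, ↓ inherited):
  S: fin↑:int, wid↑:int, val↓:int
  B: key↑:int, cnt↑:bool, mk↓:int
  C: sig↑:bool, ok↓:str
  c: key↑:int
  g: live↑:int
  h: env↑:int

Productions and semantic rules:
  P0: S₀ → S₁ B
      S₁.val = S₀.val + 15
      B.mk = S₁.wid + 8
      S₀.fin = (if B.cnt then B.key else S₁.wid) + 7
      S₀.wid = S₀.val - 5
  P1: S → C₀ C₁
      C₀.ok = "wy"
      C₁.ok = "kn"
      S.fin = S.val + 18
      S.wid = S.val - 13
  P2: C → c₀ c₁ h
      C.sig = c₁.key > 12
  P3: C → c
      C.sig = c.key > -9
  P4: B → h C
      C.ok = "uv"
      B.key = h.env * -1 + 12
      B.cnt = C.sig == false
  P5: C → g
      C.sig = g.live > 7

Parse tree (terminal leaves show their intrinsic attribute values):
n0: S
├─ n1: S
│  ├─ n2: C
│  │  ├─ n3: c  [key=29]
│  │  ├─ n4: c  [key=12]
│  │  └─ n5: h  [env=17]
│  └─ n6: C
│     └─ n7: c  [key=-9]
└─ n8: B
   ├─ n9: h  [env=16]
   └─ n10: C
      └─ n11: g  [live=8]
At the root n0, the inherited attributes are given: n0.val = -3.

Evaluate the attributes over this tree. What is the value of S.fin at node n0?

1. n0.val = -3  [given at root]
2. n1.val = 12  [S₀.val + 15]
3. n2.ok = "wy"  ["wy"]
4. n3.key = 29  [terminal]
5. n4.key = 12  [terminal]
6. n5.env = 17  [terminal]
7. n2.sig = false  [c₁.key > 12]
8. n6.ok = "kn"  ["kn"]
9. n7.key = -9  [terminal]
10. n6.sig = false  [c.key > -9]
11. n1.fin = 30  [S.val + 18]
12. n1.wid = -1  [S.val - 13]
13. n8.mk = 7  [S₁.wid + 8]
14. n9.env = 16  [terminal]
15. n10.ok = "uv"  ["uv"]
16. n11.live = 8  [terminal]
17. n10.sig = true  [g.live > 7]
18. n8.key = -4  [h.env * -1 + 12]
19. n8.cnt = false  [C.sig == false]
20. n0.fin = 6  [(if B.cnt then B.key else S₁.wid) + 7]
21. n0.wid = -8  [S₀.val - 5]

6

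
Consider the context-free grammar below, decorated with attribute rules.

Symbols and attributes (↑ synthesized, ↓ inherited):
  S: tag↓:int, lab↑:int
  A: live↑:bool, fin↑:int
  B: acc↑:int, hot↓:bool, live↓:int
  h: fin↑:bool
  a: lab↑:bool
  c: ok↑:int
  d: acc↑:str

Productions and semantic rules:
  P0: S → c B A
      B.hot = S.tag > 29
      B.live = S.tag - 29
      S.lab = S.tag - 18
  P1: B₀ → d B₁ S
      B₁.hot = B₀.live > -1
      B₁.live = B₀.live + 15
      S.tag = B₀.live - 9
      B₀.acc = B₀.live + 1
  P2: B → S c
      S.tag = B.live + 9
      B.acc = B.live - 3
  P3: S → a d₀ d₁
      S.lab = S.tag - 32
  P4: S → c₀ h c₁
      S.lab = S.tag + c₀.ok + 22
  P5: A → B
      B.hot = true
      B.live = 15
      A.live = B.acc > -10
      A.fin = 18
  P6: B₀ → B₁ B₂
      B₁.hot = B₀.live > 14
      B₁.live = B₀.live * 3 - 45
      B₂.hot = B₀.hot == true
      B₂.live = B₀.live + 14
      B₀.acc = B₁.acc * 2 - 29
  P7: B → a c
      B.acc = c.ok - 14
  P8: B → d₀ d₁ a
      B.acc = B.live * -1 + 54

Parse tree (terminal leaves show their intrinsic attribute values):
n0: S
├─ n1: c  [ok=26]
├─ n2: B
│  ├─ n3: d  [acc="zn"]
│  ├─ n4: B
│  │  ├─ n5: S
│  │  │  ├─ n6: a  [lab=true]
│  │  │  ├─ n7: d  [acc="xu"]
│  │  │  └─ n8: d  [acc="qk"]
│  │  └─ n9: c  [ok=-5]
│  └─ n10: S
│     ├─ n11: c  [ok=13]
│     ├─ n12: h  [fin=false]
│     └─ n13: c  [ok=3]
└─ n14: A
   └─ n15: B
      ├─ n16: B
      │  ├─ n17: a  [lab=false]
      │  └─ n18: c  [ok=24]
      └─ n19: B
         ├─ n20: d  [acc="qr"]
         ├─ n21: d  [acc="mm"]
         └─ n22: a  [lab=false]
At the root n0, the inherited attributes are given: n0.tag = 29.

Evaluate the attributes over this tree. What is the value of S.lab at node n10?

26

1. n0.tag = 29  [given at root]
2. n1.ok = 26  [terminal]
3. n2.hot = false  [S.tag > 29]
4. n2.live = 0  [S.tag - 29]
5. n3.acc = "zn"  [terminal]
6. n4.hot = true  [B₀.live > -1]
7. n4.live = 15  [B₀.live + 15]
8. n5.tag = 24  [B.live + 9]
9. n6.lab = true  [terminal]
10. n7.acc = "xu"  [terminal]
11. n8.acc = "qk"  [terminal]
12. n5.lab = -8  [S.tag - 32]
13. n9.ok = -5  [terminal]
14. n4.acc = 12  [B.live - 3]
15. n10.tag = -9  [B₀.live - 9]
16. n11.ok = 13  [terminal]
17. n12.fin = false  [terminal]
18. n13.ok = 3  [terminal]
19. n10.lab = 26  [S.tag + c₀.ok + 22]
20. n2.acc = 1  [B₀.live + 1]
21. n15.hot = true  [true]
22. n15.live = 15  [15]
23. n16.hot = true  [B₀.live > 14]
24. n16.live = 0  [B₀.live * 3 - 45]
25. n17.lab = false  [terminal]
26. n18.ok = 24  [terminal]
27. n16.acc = 10  [c.ok - 14]
28. n19.hot = true  [B₀.hot == true]
29. n19.live = 29  [B₀.live + 14]
30. n20.acc = "qr"  [terminal]
31. n21.acc = "mm"  [terminal]
32. n22.lab = false  [terminal]
33. n19.acc = 25  [B.live * -1 + 54]
34. n15.acc = -9  [B₁.acc * 2 - 29]
35. n14.live = true  [B.acc > -10]
36. n14.fin = 18  [18]
37. n0.lab = 11  [S.tag - 18]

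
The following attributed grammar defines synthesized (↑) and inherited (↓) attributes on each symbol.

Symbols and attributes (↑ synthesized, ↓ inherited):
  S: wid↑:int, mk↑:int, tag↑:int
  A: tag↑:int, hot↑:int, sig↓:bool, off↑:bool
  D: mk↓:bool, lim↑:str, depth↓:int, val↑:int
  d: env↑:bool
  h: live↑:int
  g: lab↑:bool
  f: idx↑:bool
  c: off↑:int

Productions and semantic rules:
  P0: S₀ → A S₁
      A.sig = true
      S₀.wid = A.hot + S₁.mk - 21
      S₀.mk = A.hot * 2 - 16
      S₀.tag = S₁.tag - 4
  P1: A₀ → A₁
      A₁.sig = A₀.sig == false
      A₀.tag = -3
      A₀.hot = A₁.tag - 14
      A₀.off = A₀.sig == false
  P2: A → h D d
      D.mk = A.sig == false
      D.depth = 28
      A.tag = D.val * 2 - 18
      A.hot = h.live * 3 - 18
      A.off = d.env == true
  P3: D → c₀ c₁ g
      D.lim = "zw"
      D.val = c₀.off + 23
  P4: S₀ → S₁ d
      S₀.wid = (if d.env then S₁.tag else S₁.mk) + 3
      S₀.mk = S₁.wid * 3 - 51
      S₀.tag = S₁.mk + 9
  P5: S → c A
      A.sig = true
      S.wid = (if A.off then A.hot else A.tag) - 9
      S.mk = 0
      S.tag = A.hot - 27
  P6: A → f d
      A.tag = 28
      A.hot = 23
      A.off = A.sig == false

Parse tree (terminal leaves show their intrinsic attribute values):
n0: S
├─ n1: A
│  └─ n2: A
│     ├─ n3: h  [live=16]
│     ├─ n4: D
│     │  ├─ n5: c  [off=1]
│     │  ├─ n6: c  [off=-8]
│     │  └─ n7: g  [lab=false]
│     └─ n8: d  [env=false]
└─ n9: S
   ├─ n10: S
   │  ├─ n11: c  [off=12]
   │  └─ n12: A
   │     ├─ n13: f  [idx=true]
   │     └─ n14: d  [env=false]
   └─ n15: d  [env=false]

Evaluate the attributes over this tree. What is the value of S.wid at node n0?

1. n1.sig = true  [true]
2. n2.sig = false  [A₀.sig == false]
3. n3.live = 16  [terminal]
4. n4.mk = true  [A.sig == false]
5. n4.depth = 28  [28]
6. n5.off = 1  [terminal]
7. n6.off = -8  [terminal]
8. n7.lab = false  [terminal]
9. n4.lim = "zw"  ["zw"]
10. n4.val = 24  [c₀.off + 23]
11. n8.env = false  [terminal]
12. n2.tag = 30  [D.val * 2 - 18]
13. n2.hot = 30  [h.live * 3 - 18]
14. n2.off = false  [d.env == true]
15. n1.tag = -3  [-3]
16. n1.hot = 16  [A₁.tag - 14]
17. n1.off = false  [A₀.sig == false]
18. n11.off = 12  [terminal]
19. n12.sig = true  [true]
20. n13.idx = true  [terminal]
21. n14.env = false  [terminal]
22. n12.tag = 28  [28]
23. n12.hot = 23  [23]
24. n12.off = false  [A.sig == false]
25. n10.wid = 19  [(if A.off then A.hot else A.tag) - 9]
26. n10.mk = 0  [0]
27. n10.tag = -4  [A.hot - 27]
28. n15.env = false  [terminal]
29. n9.wid = 3  [(if d.env then S₁.tag else S₁.mk) + 3]
30. n9.mk = 6  [S₁.wid * 3 - 51]
31. n9.tag = 9  [S₁.mk + 9]
32. n0.wid = 1  [A.hot + S₁.mk - 21]
33. n0.mk = 16  [A.hot * 2 - 16]
34. n0.tag = 5  [S₁.tag - 4]

1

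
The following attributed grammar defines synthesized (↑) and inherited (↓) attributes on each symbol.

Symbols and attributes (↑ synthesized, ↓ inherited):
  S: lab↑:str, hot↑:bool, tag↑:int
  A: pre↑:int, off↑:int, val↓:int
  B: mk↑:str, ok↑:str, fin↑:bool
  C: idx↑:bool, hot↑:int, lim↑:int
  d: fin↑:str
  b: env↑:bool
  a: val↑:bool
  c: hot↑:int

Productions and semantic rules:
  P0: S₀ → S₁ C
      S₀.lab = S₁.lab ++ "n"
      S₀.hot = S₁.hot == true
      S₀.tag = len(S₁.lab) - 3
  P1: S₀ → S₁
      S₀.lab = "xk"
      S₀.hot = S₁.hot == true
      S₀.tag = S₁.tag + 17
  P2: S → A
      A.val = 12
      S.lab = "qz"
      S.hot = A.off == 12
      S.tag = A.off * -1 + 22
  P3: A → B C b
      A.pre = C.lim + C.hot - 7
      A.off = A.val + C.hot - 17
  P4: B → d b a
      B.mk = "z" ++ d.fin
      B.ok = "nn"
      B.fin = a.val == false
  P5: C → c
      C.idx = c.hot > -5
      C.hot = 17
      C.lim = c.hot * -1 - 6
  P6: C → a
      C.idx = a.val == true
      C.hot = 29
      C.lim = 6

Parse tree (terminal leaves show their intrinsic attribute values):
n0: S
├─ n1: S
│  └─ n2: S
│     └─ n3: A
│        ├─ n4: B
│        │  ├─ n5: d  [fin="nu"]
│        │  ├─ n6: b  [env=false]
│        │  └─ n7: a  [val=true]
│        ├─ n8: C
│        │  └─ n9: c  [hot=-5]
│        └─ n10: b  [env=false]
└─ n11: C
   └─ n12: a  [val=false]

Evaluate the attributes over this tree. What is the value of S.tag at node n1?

27

1. n3.val = 12  [12]
2. n5.fin = "nu"  [terminal]
3. n6.env = false  [terminal]
4. n7.val = true  [terminal]
5. n4.mk = "znu"  ["z" ++ d.fin]
6. n4.ok = "nn"  ["nn"]
7. n4.fin = false  [a.val == false]
8. n9.hot = -5  [terminal]
9. n8.idx = false  [c.hot > -5]
10. n8.hot = 17  [17]
11. n8.lim = -1  [c.hot * -1 - 6]
12. n10.env = false  [terminal]
13. n3.pre = 9  [C.lim + C.hot - 7]
14. n3.off = 12  [A.val + C.hot - 17]
15. n2.lab = "qz"  ["qz"]
16. n2.hot = true  [A.off == 12]
17. n2.tag = 10  [A.off * -1 + 22]
18. n1.lab = "xk"  ["xk"]
19. n1.hot = true  [S₁.hot == true]
20. n1.tag = 27  [S₁.tag + 17]
21. n12.val = false  [terminal]
22. n11.idx = false  [a.val == true]
23. n11.hot = 29  [29]
24. n11.lim = 6  [6]
25. n0.lab = "xkn"  [S₁.lab ++ "n"]
26. n0.hot = true  [S₁.hot == true]
27. n0.tag = -1  [len(S₁.lab) - 3]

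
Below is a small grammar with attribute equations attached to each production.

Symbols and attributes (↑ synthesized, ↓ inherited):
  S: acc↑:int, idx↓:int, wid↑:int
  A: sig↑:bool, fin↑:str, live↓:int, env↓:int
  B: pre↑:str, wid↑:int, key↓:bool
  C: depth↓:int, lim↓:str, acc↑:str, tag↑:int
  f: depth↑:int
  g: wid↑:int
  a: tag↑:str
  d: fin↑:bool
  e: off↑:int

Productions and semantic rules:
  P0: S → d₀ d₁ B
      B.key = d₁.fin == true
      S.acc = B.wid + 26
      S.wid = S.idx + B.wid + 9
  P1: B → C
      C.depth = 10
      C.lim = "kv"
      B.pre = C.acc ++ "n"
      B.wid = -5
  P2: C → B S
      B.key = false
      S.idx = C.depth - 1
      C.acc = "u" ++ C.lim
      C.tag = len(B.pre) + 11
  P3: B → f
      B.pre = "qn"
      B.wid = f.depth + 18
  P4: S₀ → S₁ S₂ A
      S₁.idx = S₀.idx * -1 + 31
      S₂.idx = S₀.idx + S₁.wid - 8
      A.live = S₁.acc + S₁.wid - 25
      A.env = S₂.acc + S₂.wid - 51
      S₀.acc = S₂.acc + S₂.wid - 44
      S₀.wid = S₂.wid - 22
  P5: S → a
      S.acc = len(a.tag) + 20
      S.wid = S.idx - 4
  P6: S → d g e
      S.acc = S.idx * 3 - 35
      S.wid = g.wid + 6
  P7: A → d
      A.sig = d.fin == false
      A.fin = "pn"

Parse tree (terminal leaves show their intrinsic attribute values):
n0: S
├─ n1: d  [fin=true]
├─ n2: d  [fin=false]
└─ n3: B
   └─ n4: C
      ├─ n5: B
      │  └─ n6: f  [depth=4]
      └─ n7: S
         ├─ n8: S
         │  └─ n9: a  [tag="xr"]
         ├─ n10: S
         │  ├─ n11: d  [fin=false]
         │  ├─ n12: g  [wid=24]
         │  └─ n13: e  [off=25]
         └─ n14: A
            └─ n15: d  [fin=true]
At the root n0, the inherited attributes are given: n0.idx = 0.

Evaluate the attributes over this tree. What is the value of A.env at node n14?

1. n0.idx = 0  [given at root]
2. n1.fin = true  [terminal]
3. n2.fin = false  [terminal]
4. n3.key = false  [d₁.fin == true]
5. n4.depth = 10  [10]
6. n4.lim = "kv"  ["kv"]
7. n5.key = false  [false]
8. n6.depth = 4  [terminal]
9. n5.pre = "qn"  ["qn"]
10. n5.wid = 22  [f.depth + 18]
11. n7.idx = 9  [C.depth - 1]
12. n8.idx = 22  [S₀.idx * -1 + 31]
13. n9.tag = "xr"  [terminal]
14. n8.acc = 22  [len(a.tag) + 20]
15. n8.wid = 18  [S.idx - 4]
16. n10.idx = 19  [S₀.idx + S₁.wid - 8]
17. n11.fin = false  [terminal]
18. n12.wid = 24  [terminal]
19. n13.off = 25  [terminal]
20. n10.acc = 22  [S.idx * 3 - 35]
21. n10.wid = 30  [g.wid + 6]
22. n14.live = 15  [S₁.acc + S₁.wid - 25]
23. n14.env = 1  [S₂.acc + S₂.wid - 51]
24. n15.fin = true  [terminal]
25. n14.sig = false  [d.fin == false]
26. n14.fin = "pn"  ["pn"]
27. n7.acc = 8  [S₂.acc + S₂.wid - 44]
28. n7.wid = 8  [S₂.wid - 22]
29. n4.acc = "ukv"  ["u" ++ C.lim]
30. n4.tag = 13  [len(B.pre) + 11]
31. n3.pre = "ukvn"  [C.acc ++ "n"]
32. n3.wid = -5  [-5]
33. n0.acc = 21  [B.wid + 26]
34. n0.wid = 4  [S.idx + B.wid + 9]

1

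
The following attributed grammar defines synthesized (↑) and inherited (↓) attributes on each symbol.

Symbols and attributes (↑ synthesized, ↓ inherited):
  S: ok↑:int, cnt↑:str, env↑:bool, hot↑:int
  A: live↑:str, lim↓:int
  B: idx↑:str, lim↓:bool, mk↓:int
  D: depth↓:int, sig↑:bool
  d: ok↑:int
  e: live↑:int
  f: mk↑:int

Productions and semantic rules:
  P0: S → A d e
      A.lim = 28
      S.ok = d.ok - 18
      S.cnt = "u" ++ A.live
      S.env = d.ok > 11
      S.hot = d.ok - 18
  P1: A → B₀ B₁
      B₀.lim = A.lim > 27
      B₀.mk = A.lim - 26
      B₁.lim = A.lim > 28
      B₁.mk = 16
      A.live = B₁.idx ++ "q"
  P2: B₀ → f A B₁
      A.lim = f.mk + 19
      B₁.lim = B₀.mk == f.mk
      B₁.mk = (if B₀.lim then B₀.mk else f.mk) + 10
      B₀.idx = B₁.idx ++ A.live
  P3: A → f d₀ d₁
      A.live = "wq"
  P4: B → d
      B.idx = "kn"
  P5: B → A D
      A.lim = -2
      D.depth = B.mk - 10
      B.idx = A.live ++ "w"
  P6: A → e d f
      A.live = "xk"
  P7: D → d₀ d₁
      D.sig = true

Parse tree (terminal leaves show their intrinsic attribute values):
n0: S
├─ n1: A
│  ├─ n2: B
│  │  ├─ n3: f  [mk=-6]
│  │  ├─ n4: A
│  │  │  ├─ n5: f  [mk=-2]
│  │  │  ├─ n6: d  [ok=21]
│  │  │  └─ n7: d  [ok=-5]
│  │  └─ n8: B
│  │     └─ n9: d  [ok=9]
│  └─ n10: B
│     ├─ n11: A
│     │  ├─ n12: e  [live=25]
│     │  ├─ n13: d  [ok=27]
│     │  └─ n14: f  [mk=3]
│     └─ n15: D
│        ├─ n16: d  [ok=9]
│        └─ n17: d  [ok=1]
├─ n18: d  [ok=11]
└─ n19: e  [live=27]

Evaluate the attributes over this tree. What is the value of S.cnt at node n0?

1. n1.lim = 28  [28]
2. n2.lim = true  [A.lim > 27]
3. n2.mk = 2  [A.lim - 26]
4. n3.mk = -6  [terminal]
5. n4.lim = 13  [f.mk + 19]
6. n5.mk = -2  [terminal]
7. n6.ok = 21  [terminal]
8. n7.ok = -5  [terminal]
9. n4.live = "wq"  ["wq"]
10. n8.lim = false  [B₀.mk == f.mk]
11. n8.mk = 12  [(if B₀.lim then B₀.mk else f.mk) + 10]
12. n9.ok = 9  [terminal]
13. n8.idx = "kn"  ["kn"]
14. n2.idx = "knwq"  [B₁.idx ++ A.live]
15. n10.lim = false  [A.lim > 28]
16. n10.mk = 16  [16]
17. n11.lim = -2  [-2]
18. n12.live = 25  [terminal]
19. n13.ok = 27  [terminal]
20. n14.mk = 3  [terminal]
21. n11.live = "xk"  ["xk"]
22. n15.depth = 6  [B.mk - 10]
23. n16.ok = 9  [terminal]
24. n17.ok = 1  [terminal]
25. n15.sig = true  [true]
26. n10.idx = "xkw"  [A.live ++ "w"]
27. n1.live = "xkwq"  [B₁.idx ++ "q"]
28. n18.ok = 11  [terminal]
29. n19.live = 27  [terminal]
30. n0.ok = -7  [d.ok - 18]
31. n0.cnt = "uxkwq"  ["u" ++ A.live]
32. n0.env = false  [d.ok > 11]
33. n0.hot = -7  [d.ok - 18]

"uxkwq"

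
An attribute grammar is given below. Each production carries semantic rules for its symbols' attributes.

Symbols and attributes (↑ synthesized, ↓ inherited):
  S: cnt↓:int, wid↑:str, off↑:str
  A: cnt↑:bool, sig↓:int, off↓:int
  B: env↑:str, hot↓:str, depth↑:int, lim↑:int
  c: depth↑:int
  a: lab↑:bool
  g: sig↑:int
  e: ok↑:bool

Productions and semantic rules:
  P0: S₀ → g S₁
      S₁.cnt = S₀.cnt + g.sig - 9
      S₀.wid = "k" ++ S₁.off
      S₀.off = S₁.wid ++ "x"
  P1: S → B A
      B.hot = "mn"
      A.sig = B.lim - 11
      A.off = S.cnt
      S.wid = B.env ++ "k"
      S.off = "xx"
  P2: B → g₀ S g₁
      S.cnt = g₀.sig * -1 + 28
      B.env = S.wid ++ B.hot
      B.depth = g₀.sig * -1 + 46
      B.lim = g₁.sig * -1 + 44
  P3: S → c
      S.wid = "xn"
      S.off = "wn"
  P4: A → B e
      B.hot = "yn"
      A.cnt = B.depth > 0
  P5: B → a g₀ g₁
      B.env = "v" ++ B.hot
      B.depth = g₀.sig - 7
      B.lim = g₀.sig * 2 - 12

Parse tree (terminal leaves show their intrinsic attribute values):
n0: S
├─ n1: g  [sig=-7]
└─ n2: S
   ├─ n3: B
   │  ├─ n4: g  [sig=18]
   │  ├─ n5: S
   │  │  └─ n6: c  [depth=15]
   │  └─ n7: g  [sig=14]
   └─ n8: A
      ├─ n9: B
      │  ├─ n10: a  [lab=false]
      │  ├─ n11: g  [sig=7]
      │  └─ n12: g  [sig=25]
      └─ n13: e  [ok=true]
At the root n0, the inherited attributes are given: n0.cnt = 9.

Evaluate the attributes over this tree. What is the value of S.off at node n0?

"xnmnkx"

1. n0.cnt = 9  [given at root]
2. n1.sig = -7  [terminal]
3. n2.cnt = -7  [S₀.cnt + g.sig - 9]
4. n3.hot = "mn"  ["mn"]
5. n4.sig = 18  [terminal]
6. n5.cnt = 10  [g₀.sig * -1 + 28]
7. n6.depth = 15  [terminal]
8. n5.wid = "xn"  ["xn"]
9. n5.off = "wn"  ["wn"]
10. n7.sig = 14  [terminal]
11. n3.env = "xnmn"  [S.wid ++ B.hot]
12. n3.depth = 28  [g₀.sig * -1 + 46]
13. n3.lim = 30  [g₁.sig * -1 + 44]
14. n8.sig = 19  [B.lim - 11]
15. n8.off = -7  [S.cnt]
16. n9.hot = "yn"  ["yn"]
17. n10.lab = false  [terminal]
18. n11.sig = 7  [terminal]
19. n12.sig = 25  [terminal]
20. n9.env = "vyn"  ["v" ++ B.hot]
21. n9.depth = 0  [g₀.sig - 7]
22. n9.lim = 2  [g₀.sig * 2 - 12]
23. n13.ok = true  [terminal]
24. n8.cnt = false  [B.depth > 0]
25. n2.wid = "xnmnk"  [B.env ++ "k"]
26. n2.off = "xx"  ["xx"]
27. n0.wid = "kxx"  ["k" ++ S₁.off]
28. n0.off = "xnmnkx"  [S₁.wid ++ "x"]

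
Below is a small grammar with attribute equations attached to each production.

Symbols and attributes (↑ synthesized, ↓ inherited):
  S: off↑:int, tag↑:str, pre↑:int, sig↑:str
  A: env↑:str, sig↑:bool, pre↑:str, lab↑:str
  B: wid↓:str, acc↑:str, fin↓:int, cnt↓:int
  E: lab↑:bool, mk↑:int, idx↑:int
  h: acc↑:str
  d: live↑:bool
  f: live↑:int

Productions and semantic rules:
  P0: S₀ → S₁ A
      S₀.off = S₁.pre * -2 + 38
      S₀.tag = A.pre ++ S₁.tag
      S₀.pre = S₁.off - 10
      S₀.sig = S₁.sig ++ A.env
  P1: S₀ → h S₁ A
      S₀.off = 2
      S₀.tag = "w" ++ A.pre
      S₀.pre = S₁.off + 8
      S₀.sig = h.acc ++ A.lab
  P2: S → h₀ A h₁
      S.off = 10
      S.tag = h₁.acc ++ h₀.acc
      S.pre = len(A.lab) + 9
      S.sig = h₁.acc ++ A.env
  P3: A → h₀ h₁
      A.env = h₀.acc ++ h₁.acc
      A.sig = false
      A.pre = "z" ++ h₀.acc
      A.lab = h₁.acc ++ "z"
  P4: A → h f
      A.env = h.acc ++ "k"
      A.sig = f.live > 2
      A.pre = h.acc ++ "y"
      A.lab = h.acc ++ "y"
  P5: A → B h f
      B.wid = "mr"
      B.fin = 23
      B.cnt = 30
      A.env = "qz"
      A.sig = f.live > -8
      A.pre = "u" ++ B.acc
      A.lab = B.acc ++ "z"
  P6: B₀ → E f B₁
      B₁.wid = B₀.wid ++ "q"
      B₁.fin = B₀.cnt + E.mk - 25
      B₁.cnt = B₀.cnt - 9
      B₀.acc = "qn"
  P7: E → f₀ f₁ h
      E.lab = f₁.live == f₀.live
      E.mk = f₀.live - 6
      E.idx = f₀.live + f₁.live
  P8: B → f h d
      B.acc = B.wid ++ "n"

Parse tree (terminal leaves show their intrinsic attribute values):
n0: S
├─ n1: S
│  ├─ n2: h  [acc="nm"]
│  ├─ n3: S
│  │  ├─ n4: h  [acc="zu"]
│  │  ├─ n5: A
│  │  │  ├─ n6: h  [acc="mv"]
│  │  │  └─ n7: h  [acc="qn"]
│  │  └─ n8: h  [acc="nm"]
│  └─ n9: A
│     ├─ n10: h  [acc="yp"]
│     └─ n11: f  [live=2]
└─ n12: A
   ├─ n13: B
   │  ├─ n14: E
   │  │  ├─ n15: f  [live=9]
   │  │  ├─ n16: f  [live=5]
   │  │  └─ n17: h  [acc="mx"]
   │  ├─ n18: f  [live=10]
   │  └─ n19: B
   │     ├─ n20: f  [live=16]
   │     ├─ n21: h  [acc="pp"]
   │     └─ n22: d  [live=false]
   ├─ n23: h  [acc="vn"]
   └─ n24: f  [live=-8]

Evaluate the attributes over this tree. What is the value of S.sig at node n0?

"nmypyqz"

1. n2.acc = "nm"  [terminal]
2. n4.acc = "zu"  [terminal]
3. n6.acc = "mv"  [terminal]
4. n7.acc = "qn"  [terminal]
5. n5.env = "mvqn"  [h₀.acc ++ h₁.acc]
6. n5.sig = false  [false]
7. n5.pre = "zmv"  ["z" ++ h₀.acc]
8. n5.lab = "qnz"  [h₁.acc ++ "z"]
9. n8.acc = "nm"  [terminal]
10. n3.off = 10  [10]
11. n3.tag = "nmzu"  [h₁.acc ++ h₀.acc]
12. n3.pre = 12  [len(A.lab) + 9]
13. n3.sig = "nmmvqn"  [h₁.acc ++ A.env]
14. n10.acc = "yp"  [terminal]
15. n11.live = 2  [terminal]
16. n9.env = "ypk"  [h.acc ++ "k"]
17. n9.sig = false  [f.live > 2]
18. n9.pre = "ypy"  [h.acc ++ "y"]
19. n9.lab = "ypy"  [h.acc ++ "y"]
20. n1.off = 2  [2]
21. n1.tag = "wypy"  ["w" ++ A.pre]
22. n1.pre = 18  [S₁.off + 8]
23. n1.sig = "nmypy"  [h.acc ++ A.lab]
24. n13.wid = "mr"  ["mr"]
25. n13.fin = 23  [23]
26. n13.cnt = 30  [30]
27. n15.live = 9  [terminal]
28. n16.live = 5  [terminal]
29. n17.acc = "mx"  [terminal]
30. n14.lab = false  [f₁.live == f₀.live]
31. n14.mk = 3  [f₀.live - 6]
32. n14.idx = 14  [f₀.live + f₁.live]
33. n18.live = 10  [terminal]
34. n19.wid = "mrq"  [B₀.wid ++ "q"]
35. n19.fin = 8  [B₀.cnt + E.mk - 25]
36. n19.cnt = 21  [B₀.cnt - 9]
37. n20.live = 16  [terminal]
38. n21.acc = "pp"  [terminal]
39. n22.live = false  [terminal]
40. n19.acc = "mrqn"  [B.wid ++ "n"]
41. n13.acc = "qn"  ["qn"]
42. n23.acc = "vn"  [terminal]
43. n24.live = -8  [terminal]
44. n12.env = "qz"  ["qz"]
45. n12.sig = false  [f.live > -8]
46. n12.pre = "uqn"  ["u" ++ B.acc]
47. n12.lab = "qnz"  [B.acc ++ "z"]
48. n0.off = 2  [S₁.pre * -2 + 38]
49. n0.tag = "uqnwypy"  [A.pre ++ S₁.tag]
50. n0.pre = -8  [S₁.off - 10]
51. n0.sig = "nmypyqz"  [S₁.sig ++ A.env]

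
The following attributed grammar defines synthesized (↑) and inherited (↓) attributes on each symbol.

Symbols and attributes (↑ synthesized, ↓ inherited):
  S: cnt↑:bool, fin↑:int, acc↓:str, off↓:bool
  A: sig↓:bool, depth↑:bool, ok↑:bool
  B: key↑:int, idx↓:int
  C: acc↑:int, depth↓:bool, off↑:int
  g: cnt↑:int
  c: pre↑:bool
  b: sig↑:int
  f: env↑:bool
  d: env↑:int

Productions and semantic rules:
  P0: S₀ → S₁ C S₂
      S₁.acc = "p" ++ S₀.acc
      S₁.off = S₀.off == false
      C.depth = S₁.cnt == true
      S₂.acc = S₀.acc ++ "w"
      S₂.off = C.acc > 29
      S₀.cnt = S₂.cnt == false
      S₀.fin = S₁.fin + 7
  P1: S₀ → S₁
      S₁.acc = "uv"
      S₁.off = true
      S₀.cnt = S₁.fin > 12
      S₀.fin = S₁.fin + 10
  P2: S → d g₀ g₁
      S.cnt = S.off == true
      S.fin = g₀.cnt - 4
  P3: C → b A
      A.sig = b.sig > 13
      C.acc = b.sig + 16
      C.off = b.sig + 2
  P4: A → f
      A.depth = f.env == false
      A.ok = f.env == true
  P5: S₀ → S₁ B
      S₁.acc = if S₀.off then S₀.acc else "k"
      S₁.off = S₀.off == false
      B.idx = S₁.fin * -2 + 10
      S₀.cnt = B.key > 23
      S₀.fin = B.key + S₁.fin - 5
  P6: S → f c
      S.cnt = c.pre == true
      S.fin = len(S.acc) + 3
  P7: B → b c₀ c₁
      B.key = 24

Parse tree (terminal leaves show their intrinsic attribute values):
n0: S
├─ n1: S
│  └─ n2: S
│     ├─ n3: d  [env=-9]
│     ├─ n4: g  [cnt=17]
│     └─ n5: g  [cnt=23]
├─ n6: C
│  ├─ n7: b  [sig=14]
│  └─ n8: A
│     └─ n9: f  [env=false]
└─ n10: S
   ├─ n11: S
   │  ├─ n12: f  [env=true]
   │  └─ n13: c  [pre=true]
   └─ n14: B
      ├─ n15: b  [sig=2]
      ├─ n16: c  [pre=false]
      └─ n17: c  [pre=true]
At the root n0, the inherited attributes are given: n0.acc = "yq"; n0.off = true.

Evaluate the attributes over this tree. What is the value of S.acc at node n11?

1. n0.acc = "yq"  [given at root]
2. n0.off = true  [given at root]
3. n1.acc = "pyq"  ["p" ++ S₀.acc]
4. n1.off = false  [S₀.off == false]
5. n2.acc = "uv"  ["uv"]
6. n2.off = true  [true]
7. n3.env = -9  [terminal]
8. n4.cnt = 17  [terminal]
9. n5.cnt = 23  [terminal]
10. n2.cnt = true  [S.off == true]
11. n2.fin = 13  [g₀.cnt - 4]
12. n1.cnt = true  [S₁.fin > 12]
13. n1.fin = 23  [S₁.fin + 10]
14. n6.depth = true  [S₁.cnt == true]
15. n7.sig = 14  [terminal]
16. n8.sig = true  [b.sig > 13]
17. n9.env = false  [terminal]
18. n8.depth = true  [f.env == false]
19. n8.ok = false  [f.env == true]
20. n6.acc = 30  [b.sig + 16]
21. n6.off = 16  [b.sig + 2]
22. n10.acc = "yqw"  [S₀.acc ++ "w"]
23. n10.off = true  [C.acc > 29]
24. n11.acc = "yqw"  [if S₀.off then S₀.acc else "k"]
25. n11.off = false  [S₀.off == false]
26. n12.env = true  [terminal]
27. n13.pre = true  [terminal]
28. n11.cnt = true  [c.pre == true]
29. n11.fin = 6  [len(S.acc) + 3]
30. n14.idx = -2  [S₁.fin * -2 + 10]
31. n15.sig = 2  [terminal]
32. n16.pre = false  [terminal]
33. n17.pre = true  [terminal]
34. n14.key = 24  [24]
35. n10.cnt = true  [B.key > 23]
36. n10.fin = 25  [B.key + S₁.fin - 5]
37. n0.cnt = false  [S₂.cnt == false]
38. n0.fin = 30  [S₁.fin + 7]

"yqw"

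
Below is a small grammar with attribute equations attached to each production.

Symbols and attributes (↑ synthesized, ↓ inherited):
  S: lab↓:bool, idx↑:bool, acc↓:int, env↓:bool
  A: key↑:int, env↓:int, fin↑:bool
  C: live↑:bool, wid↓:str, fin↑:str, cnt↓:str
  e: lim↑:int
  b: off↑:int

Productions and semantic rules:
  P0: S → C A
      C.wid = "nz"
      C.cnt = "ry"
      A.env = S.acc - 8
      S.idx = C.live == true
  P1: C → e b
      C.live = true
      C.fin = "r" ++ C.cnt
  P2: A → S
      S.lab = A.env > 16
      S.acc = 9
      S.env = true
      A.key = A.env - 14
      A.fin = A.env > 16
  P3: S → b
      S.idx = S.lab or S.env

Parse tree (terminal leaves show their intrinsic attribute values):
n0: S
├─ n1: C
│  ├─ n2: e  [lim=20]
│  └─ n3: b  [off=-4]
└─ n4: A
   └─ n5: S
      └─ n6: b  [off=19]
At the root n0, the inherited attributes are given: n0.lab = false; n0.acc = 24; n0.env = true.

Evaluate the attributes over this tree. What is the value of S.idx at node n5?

true

1. n0.lab = false  [given at root]
2. n0.acc = 24  [given at root]
3. n0.env = true  [given at root]
4. n1.wid = "nz"  ["nz"]
5. n1.cnt = "ry"  ["ry"]
6. n2.lim = 20  [terminal]
7. n3.off = -4  [terminal]
8. n1.live = true  [true]
9. n1.fin = "rry"  ["r" ++ C.cnt]
10. n4.env = 16  [S.acc - 8]
11. n5.lab = false  [A.env > 16]
12. n5.acc = 9  [9]
13. n5.env = true  [true]
14. n6.off = 19  [terminal]
15. n5.idx = true  [S.lab or S.env]
16. n4.key = 2  [A.env - 14]
17. n4.fin = false  [A.env > 16]
18. n0.idx = true  [C.live == true]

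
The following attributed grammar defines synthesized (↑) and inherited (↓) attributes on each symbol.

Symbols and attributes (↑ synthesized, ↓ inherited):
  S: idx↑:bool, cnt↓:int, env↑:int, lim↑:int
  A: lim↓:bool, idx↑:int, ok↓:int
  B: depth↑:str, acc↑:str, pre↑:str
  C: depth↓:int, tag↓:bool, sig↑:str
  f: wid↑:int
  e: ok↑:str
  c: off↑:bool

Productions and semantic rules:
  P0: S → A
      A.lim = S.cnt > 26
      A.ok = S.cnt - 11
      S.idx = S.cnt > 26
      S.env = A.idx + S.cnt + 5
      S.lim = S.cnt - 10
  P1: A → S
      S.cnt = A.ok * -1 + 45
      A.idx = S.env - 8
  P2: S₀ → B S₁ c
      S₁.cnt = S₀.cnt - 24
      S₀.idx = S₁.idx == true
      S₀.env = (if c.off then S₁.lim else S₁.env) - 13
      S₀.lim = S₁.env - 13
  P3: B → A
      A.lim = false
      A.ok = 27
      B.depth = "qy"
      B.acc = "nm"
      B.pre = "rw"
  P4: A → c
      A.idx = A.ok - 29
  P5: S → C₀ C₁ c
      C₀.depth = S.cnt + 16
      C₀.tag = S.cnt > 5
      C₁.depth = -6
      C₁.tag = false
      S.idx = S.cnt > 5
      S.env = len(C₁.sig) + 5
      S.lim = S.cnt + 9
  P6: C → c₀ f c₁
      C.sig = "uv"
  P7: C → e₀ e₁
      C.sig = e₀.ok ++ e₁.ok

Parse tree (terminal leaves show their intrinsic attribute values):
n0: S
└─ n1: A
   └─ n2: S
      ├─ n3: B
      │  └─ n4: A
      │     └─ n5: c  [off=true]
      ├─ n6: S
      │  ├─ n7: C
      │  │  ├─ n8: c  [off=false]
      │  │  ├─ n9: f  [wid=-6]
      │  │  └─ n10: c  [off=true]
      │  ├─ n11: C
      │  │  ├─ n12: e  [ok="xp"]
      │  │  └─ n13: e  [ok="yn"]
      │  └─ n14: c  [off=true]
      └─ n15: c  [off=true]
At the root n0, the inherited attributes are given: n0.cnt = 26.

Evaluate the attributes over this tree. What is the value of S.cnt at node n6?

6

1. n0.cnt = 26  [given at root]
2. n1.lim = false  [S.cnt > 26]
3. n1.ok = 15  [S.cnt - 11]
4. n2.cnt = 30  [A.ok * -1 + 45]
5. n4.lim = false  [false]
6. n4.ok = 27  [27]
7. n5.off = true  [terminal]
8. n4.idx = -2  [A.ok - 29]
9. n3.depth = "qy"  ["qy"]
10. n3.acc = "nm"  ["nm"]
11. n3.pre = "rw"  ["rw"]
12. n6.cnt = 6  [S₀.cnt - 24]
13. n7.depth = 22  [S.cnt + 16]
14. n7.tag = true  [S.cnt > 5]
15. n8.off = false  [terminal]
16. n9.wid = -6  [terminal]
17. n10.off = true  [terminal]
18. n7.sig = "uv"  ["uv"]
19. n11.depth = -6  [-6]
20. n11.tag = false  [false]
21. n12.ok = "xp"  [terminal]
22. n13.ok = "yn"  [terminal]
23. n11.sig = "xpyn"  [e₀.ok ++ e₁.ok]
24. n14.off = true  [terminal]
25. n6.idx = true  [S.cnt > 5]
26. n6.env = 9  [len(C₁.sig) + 5]
27. n6.lim = 15  [S.cnt + 9]
28. n15.off = true  [terminal]
29. n2.idx = true  [S₁.idx == true]
30. n2.env = 2  [(if c.off then S₁.lim else S₁.env) - 13]
31. n2.lim = -4  [S₁.env - 13]
32. n1.idx = -6  [S.env - 8]
33. n0.idx = false  [S.cnt > 26]
34. n0.env = 25  [A.idx + S.cnt + 5]
35. n0.lim = 16  [S.cnt - 10]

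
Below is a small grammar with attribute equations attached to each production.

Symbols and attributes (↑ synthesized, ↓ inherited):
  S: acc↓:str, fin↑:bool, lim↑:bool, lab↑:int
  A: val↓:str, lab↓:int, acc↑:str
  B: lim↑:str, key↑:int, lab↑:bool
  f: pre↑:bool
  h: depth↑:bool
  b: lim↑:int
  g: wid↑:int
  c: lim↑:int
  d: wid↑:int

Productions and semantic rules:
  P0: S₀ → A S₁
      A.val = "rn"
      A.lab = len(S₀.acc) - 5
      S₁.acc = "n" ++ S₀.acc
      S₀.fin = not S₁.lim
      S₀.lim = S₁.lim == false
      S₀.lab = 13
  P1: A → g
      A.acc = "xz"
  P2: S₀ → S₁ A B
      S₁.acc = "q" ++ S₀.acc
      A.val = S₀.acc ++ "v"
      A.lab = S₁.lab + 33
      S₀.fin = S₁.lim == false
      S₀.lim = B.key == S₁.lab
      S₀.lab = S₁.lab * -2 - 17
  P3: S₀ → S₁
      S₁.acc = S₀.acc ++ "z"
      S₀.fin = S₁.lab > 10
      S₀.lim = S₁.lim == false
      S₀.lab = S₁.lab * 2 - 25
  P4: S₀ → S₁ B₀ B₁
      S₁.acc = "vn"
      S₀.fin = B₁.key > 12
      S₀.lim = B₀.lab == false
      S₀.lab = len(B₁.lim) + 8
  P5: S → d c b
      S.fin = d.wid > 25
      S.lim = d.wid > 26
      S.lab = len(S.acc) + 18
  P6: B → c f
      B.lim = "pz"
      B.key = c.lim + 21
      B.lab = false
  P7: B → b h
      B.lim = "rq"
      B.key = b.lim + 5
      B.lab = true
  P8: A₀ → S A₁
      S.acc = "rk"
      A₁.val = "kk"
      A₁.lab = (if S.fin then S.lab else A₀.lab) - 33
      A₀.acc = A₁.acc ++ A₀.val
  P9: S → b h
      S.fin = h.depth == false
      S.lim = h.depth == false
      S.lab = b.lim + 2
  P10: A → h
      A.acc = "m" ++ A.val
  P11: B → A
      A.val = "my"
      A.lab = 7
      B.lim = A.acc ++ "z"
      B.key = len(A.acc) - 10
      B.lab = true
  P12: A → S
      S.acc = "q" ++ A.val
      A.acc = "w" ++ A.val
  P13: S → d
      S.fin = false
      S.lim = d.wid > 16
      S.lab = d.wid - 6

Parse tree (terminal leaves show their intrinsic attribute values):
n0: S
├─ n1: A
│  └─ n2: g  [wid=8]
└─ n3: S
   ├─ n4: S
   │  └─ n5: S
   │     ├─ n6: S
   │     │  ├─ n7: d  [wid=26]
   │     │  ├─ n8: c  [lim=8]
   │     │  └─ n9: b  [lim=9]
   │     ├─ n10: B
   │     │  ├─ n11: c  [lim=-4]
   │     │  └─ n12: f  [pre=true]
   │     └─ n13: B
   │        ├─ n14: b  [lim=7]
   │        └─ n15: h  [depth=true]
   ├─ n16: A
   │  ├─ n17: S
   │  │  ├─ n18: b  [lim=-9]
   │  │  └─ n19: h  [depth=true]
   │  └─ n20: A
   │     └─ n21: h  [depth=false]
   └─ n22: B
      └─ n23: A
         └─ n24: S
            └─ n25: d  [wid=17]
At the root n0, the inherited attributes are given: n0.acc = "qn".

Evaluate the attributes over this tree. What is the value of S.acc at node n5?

1. n0.acc = "qn"  [given at root]
2. n1.val = "rn"  ["rn"]
3. n1.lab = -3  [len(S₀.acc) - 5]
4. n2.wid = 8  [terminal]
5. n1.acc = "xz"  ["xz"]
6. n3.acc = "nqn"  ["n" ++ S₀.acc]
7. n4.acc = "qnqn"  ["q" ++ S₀.acc]
8. n5.acc = "qnqnz"  [S₀.acc ++ "z"]
9. n6.acc = "vn"  ["vn"]
10. n7.wid = 26  [terminal]
11. n8.lim = 8  [terminal]
12. n9.lim = 9  [terminal]
13. n6.fin = true  [d.wid > 25]
14. n6.lim = false  [d.wid > 26]
15. n6.lab = 20  [len(S.acc) + 18]
16. n11.lim = -4  [terminal]
17. n12.pre = true  [terminal]
18. n10.lim = "pz"  ["pz"]
19. n10.key = 17  [c.lim + 21]
20. n10.lab = false  [false]
21. n14.lim = 7  [terminal]
22. n15.depth = true  [terminal]
23. n13.lim = "rq"  ["rq"]
24. n13.key = 12  [b.lim + 5]
25. n13.lab = true  [true]
26. n5.fin = false  [B₁.key > 12]
27. n5.lim = true  [B₀.lab == false]
28. n5.lab = 10  [len(B₁.lim) + 8]
29. n4.fin = false  [S₁.lab > 10]
30. n4.lim = false  [S₁.lim == false]
31. n4.lab = -5  [S₁.lab * 2 - 25]
32. n16.val = "nqnv"  [S₀.acc ++ "v"]
33. n16.lab = 28  [S₁.lab + 33]
34. n17.acc = "rk"  ["rk"]
35. n18.lim = -9  [terminal]
36. n19.depth = true  [terminal]
37. n17.fin = false  [h.depth == false]
38. n17.lim = false  [h.depth == false]
39. n17.lab = -7  [b.lim + 2]
40. n20.val = "kk"  ["kk"]
41. n20.lab = -5  [(if S.fin then S.lab else A₀.lab) - 33]
42. n21.depth = false  [terminal]
43. n20.acc = "mkk"  ["m" ++ A.val]
44. n16.acc = "mkknqnv"  [A₁.acc ++ A₀.val]
45. n23.val = "my"  ["my"]
46. n23.lab = 7  [7]
47. n24.acc = "qmy"  ["q" ++ A.val]
48. n25.wid = 17  [terminal]
49. n24.fin = false  [false]
50. n24.lim = true  [d.wid > 16]
51. n24.lab = 11  [d.wid - 6]
52. n23.acc = "wmy"  ["w" ++ A.val]
53. n22.lim = "wmyz"  [A.acc ++ "z"]
54. n22.key = -7  [len(A.acc) - 10]
55. n22.lab = true  [true]
56. n3.fin = true  [S₁.lim == false]
57. n3.lim = false  [B.key == S₁.lab]
58. n3.lab = -7  [S₁.lab * -2 - 17]
59. n0.fin = true  [not S₁.lim]
60. n0.lim = true  [S₁.lim == false]
61. n0.lab = 13  [13]

"qnqnz"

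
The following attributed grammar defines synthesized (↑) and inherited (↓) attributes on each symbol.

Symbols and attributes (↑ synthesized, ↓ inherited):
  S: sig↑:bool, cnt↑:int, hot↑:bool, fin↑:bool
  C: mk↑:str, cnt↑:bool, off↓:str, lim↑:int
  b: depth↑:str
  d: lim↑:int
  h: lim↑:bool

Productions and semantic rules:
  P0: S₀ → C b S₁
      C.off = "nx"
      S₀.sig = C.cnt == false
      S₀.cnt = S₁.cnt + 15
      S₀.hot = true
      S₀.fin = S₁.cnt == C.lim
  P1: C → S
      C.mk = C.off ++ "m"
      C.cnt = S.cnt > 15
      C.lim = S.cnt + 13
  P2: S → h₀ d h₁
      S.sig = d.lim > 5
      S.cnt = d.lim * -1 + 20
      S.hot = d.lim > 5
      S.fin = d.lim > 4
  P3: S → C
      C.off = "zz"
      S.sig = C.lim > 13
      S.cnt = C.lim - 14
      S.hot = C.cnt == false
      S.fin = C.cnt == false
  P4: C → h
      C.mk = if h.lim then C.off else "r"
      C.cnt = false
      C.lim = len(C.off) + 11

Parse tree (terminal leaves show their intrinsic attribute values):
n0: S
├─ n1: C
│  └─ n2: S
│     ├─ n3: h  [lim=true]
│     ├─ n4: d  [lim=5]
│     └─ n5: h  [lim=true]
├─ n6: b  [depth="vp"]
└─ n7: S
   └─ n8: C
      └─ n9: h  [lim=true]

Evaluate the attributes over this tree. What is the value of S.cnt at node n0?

1. n1.off = "nx"  ["nx"]
2. n3.lim = true  [terminal]
3. n4.lim = 5  [terminal]
4. n5.lim = true  [terminal]
5. n2.sig = false  [d.lim > 5]
6. n2.cnt = 15  [d.lim * -1 + 20]
7. n2.hot = false  [d.lim > 5]
8. n2.fin = true  [d.lim > 4]
9. n1.mk = "nxm"  [C.off ++ "m"]
10. n1.cnt = false  [S.cnt > 15]
11. n1.lim = 28  [S.cnt + 13]
12. n6.depth = "vp"  [terminal]
13. n8.off = "zz"  ["zz"]
14. n9.lim = true  [terminal]
15. n8.mk = "zz"  [if h.lim then C.off else "r"]
16. n8.cnt = false  [false]
17. n8.lim = 13  [len(C.off) + 11]
18. n7.sig = false  [C.lim > 13]
19. n7.cnt = -1  [C.lim - 14]
20. n7.hot = true  [C.cnt == false]
21. n7.fin = true  [C.cnt == false]
22. n0.sig = true  [C.cnt == false]
23. n0.cnt = 14  [S₁.cnt + 15]
24. n0.hot = true  [true]
25. n0.fin = false  [S₁.cnt == C.lim]

14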